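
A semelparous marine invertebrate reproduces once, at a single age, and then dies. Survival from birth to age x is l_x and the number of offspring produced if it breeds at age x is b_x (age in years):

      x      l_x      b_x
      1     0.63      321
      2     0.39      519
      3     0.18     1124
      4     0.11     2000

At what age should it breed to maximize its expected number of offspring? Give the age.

Expected offspring if breeding at age x = l_x × b_x:
  age 1: 0.63 × 321 = 202.230
  age 2: 0.39 × 519 = 202.410
  age 3: 0.18 × 1124 = 202.320
  age 4: 0.11 × 2000 = 220.000
Maximum at age 4 (220.000).

4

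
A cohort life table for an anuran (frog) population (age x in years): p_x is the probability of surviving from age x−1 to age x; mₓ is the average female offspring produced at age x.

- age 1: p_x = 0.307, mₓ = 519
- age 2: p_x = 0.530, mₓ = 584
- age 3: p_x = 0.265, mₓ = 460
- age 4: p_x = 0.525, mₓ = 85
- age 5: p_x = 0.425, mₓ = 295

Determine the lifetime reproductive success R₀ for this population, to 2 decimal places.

Survivorship from birth: l_x = p_1·p_2·…·p_x.
  l_1 = 0.30700
  l_2 = 0.16271
  l_3 = 0.04312
  l_4 = 0.02264
  l_5 = 0.00962
R₀ = Σ l_x mₓ:
  age 1: 0.30700 × 519 = 159.3330
  age 2: 0.16271 × 584 = 95.0226
  age 3: 0.04312 × 460 = 19.8352
  age 4: 0.02264 × 85 = 1.9244
  age 5: 0.00962 × 295 = 2.8379
R₀ = 159.3330 + 95.0226 + 19.8352 + 1.9244 + 2.8379 = 278.9531

278.95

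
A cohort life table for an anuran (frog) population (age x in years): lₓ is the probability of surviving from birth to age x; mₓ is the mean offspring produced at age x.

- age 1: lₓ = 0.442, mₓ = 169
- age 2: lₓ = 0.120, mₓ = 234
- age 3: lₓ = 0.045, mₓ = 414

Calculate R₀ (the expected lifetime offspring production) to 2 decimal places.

121.41

R₀ = Σ lₓ mₓ:
  age 1: 0.442 × 169 = 74.6980
  age 2: 0.120 × 234 = 28.0800
  age 3: 0.045 × 414 = 18.6300
R₀ = 74.6980 + 28.0800 + 18.6300 = 121.4080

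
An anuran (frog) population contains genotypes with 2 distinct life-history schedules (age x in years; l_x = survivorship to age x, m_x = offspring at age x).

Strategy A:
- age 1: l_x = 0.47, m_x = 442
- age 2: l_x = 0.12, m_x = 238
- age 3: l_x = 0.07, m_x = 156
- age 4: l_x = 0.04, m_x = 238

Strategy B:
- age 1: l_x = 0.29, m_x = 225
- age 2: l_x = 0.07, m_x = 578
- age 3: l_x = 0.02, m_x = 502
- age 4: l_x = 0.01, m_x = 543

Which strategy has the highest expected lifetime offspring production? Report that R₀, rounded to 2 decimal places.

Strategy A: R₀ = 0.47×442 + 0.12×238 + 0.07×156 + 0.04×238 = 256.7400
Strategy B: R₀ = 0.29×225 + 0.07×578 + 0.02×502 + 0.01×543 = 121.1800
Highest R₀: strategy A with 256.7400.

256.74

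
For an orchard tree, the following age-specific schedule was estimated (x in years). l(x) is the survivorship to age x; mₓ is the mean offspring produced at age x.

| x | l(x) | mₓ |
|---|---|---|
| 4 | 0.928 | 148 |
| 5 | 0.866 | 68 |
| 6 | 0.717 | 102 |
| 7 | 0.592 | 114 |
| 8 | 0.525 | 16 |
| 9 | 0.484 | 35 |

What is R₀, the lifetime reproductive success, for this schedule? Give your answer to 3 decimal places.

R₀ = Σ l(x) mₓ:
  age 4: 0.928 × 148 = 137.3440
  age 5: 0.866 × 68 = 58.8880
  age 6: 0.717 × 102 = 73.1340
  age 7: 0.592 × 114 = 67.4880
  age 8: 0.525 × 16 = 8.4000
  age 9: 0.484 × 35 = 16.9400
R₀ = 137.3440 + 58.8880 + 73.1340 + 67.4880 + 8.4000 + 16.9400 = 362.1940

362.194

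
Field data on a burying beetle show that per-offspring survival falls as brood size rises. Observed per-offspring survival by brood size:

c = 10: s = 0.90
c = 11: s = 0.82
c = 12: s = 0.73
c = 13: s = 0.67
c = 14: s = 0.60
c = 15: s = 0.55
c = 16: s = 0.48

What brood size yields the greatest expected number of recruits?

Expected recruits = c × s(c):
  c=10: 10 × 0.90 = 9.000
  c=11: 11 × 0.82 = 9.020
  c=12: 12 × 0.73 = 8.760
  c=13: 13 × 0.67 = 8.710
  c=14: 14 × 0.60 = 8.400
  c=15: 15 × 0.55 = 8.250
  c=16: 16 × 0.48 = 7.680
Maximum at c = 11 (9.020 recruits).

11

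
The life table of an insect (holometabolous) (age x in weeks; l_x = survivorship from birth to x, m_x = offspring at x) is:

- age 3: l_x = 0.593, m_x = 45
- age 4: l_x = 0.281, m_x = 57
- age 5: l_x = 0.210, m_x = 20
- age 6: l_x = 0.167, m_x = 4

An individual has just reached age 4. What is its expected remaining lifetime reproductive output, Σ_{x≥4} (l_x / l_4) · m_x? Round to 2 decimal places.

74.32

l_4 = 0.281. Conditional survival from age 4 to x is l_x / l_4.
  x=4: (0.281/0.281) × 57 = 57.0000
  x=5: (0.210/0.281) × 20 = 14.9466
  x=6: (0.167/0.281) × 4 = 2.3772
Sum = 57.0000 + 14.9466 + 2.3772 = 74.3238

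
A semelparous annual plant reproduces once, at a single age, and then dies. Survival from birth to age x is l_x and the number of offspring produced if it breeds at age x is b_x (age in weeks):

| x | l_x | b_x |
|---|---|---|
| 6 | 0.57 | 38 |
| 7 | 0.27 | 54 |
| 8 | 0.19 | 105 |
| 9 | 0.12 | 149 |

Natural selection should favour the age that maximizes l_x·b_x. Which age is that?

6

Expected offspring if breeding at age x = l_x × b_x:
  age 6: 0.57 × 38 = 21.660
  age 7: 0.27 × 54 = 14.580
  age 8: 0.19 × 105 = 19.950
  age 9: 0.12 × 149 = 17.880
Maximum at age 6 (21.660).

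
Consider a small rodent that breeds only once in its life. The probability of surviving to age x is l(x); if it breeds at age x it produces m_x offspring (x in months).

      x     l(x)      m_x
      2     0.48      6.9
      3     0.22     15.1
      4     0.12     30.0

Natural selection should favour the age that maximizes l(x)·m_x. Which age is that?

4

Expected offspring if breeding at age x = l(x) × m_x:
  age 2: 0.48 × 6.9 = 3.312
  age 3: 0.22 × 15.1 = 3.322
  age 4: 0.12 × 30.0 = 3.600
Maximum at age 4 (3.600).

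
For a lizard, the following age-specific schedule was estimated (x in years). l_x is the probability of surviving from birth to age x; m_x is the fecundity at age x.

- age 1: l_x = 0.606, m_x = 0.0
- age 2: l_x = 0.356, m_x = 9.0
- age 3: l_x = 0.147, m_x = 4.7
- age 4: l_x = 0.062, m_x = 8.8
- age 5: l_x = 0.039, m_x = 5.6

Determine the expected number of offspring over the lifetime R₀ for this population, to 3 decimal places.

R₀ = Σ l_x m_x:
  age 1: 0.606 × 0.0 = 0.0000
  age 2: 0.356 × 9.0 = 3.2040
  age 3: 0.147 × 4.7 = 0.6909
  age 4: 0.062 × 8.8 = 0.5456
  age 5: 0.039 × 5.6 = 0.2184
R₀ = 0.0000 + 3.2040 + 0.6909 + 0.5456 + 0.2184 = 4.6589

4.659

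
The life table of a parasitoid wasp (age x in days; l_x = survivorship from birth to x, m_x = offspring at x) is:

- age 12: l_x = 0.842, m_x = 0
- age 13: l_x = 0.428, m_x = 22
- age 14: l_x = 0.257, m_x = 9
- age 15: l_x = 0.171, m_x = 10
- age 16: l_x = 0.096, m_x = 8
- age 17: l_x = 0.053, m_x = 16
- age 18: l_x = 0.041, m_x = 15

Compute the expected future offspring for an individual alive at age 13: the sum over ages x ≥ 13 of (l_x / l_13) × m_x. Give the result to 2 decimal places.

36.61

l_13 = 0.428. Conditional survival from age 13 to x is l_x / l_13.
  x=13: (0.428/0.428) × 22 = 22.0000
  x=14: (0.257/0.428) × 9 = 5.4042
  x=15: (0.171/0.428) × 10 = 3.9953
  x=16: (0.096/0.428) × 8 = 1.7944
  x=17: (0.053/0.428) × 16 = 1.9813
  x=18: (0.041/0.428) × 15 = 1.4369
Sum = 22.0000 + 5.4042 + 3.9953 + 1.7944 + 1.9813 + 1.4369 = 36.6121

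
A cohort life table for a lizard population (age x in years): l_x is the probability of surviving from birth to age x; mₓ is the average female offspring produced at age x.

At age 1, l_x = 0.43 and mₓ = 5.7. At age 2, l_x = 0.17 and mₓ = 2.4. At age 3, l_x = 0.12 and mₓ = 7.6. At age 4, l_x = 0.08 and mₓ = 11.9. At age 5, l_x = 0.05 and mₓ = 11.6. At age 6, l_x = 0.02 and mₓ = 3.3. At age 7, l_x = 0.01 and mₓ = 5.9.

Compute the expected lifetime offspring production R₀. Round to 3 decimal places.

5.428

R₀ = Σ l_x mₓ:
  age 1: 0.43 × 5.7 = 2.4510
  age 2: 0.17 × 2.4 = 0.4080
  age 3: 0.12 × 7.6 = 0.9120
  age 4: 0.08 × 11.9 = 0.9520
  age 5: 0.05 × 11.6 = 0.5800
  age 6: 0.02 × 3.3 = 0.0660
  age 7: 0.01 × 5.9 = 0.0590
R₀ = 2.4510 + 0.4080 + 0.9120 + 0.9520 + 0.5800 + 0.0660 + 0.0590 = 5.4280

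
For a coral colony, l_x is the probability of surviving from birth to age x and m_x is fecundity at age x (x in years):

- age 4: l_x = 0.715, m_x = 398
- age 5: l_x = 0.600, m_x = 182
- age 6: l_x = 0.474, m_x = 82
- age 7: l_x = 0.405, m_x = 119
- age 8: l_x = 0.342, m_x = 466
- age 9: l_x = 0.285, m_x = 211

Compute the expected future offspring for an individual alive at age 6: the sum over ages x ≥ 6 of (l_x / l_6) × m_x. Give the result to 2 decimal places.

646.77

l_6 = 0.474. Conditional survival from age 6 to x is l_x / l_6.
  x=6: (0.474/0.474) × 82 = 82.0000
  x=7: (0.405/0.474) × 119 = 101.6772
  x=8: (0.342/0.474) × 466 = 336.2278
  x=9: (0.285/0.474) × 211 = 126.8671
Sum = 82.0000 + 101.6772 + 336.2278 + 126.8671 = 646.7722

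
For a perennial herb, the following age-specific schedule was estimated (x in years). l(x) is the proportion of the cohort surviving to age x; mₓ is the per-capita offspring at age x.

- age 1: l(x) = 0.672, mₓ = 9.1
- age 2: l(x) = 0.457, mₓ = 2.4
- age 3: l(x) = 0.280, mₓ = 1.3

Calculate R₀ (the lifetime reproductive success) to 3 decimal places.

7.576

R₀ = Σ l(x) mₓ:
  age 1: 0.672 × 9.1 = 6.1152
  age 2: 0.457 × 2.4 = 1.0968
  age 3: 0.280 × 1.3 = 0.3640
R₀ = 6.1152 + 1.0968 + 0.3640 = 7.5760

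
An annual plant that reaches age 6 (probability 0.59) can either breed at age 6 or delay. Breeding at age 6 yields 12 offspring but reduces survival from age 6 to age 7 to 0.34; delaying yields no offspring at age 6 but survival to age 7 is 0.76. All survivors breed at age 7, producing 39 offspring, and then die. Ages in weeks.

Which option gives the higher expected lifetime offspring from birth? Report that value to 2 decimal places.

breed at age 6: R₀ = 0.59 × (12 + 0.34 × 39) = 0.59 × 25.2600 = 14.9034
delay to age 7: R₀ = 0.59 × (0.76 × 39) = 0.59 × 29.6400 = 17.4876
Higher: delay to age 7 (17.4876).

17.49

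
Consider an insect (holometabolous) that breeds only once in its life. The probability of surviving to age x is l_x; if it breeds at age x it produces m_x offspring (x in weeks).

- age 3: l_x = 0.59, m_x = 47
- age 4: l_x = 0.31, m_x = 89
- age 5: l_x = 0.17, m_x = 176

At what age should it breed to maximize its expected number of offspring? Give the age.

Expected offspring if breeding at age x = l_x × m_x:
  age 3: 0.59 × 47 = 27.730
  age 4: 0.31 × 89 = 27.590
  age 5: 0.17 × 176 = 29.920
Maximum at age 5 (29.920).

5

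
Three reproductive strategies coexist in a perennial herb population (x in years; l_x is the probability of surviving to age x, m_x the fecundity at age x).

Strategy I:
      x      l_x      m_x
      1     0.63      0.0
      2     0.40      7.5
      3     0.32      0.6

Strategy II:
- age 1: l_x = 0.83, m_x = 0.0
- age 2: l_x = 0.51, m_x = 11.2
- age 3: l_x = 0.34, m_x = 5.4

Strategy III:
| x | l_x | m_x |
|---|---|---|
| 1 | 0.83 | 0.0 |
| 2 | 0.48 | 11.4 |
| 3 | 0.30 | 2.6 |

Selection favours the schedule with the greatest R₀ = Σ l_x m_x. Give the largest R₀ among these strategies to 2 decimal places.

7.55

Strategy I: R₀ = 0.63×0.0 + 0.40×7.5 + 0.32×0.6 = 3.1920
Strategy II: R₀ = 0.83×0.0 + 0.51×11.2 + 0.34×5.4 = 7.5480
Strategy III: R₀ = 0.83×0.0 + 0.48×11.4 + 0.30×2.6 = 6.2520
Highest R₀: strategy II with 7.5480.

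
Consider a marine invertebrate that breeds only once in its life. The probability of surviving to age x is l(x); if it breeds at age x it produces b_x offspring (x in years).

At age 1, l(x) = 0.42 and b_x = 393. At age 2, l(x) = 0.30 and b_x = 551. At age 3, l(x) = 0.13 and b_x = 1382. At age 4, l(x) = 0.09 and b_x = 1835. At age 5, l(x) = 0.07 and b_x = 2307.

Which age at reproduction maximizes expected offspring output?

Expected offspring if breeding at age x = l(x) × b_x:
  age 1: 0.42 × 393 = 165.060
  age 2: 0.30 × 551 = 165.300
  age 3: 0.13 × 1382 = 179.660
  age 4: 0.09 × 1835 = 165.150
  age 5: 0.07 × 2307 = 161.490
Maximum at age 3 (179.660).

3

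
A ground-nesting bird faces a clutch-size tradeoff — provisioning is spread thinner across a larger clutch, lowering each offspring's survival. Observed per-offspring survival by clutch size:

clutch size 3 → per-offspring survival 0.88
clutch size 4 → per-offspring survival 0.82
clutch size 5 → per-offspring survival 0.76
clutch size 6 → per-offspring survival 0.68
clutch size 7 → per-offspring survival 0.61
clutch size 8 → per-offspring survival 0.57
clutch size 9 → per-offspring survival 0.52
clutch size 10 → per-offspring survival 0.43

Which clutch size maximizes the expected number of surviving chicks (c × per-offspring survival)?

9

Expected surviving chicks = c × s(c):
  c=3: 3 × 0.88 = 2.640
  c=4: 4 × 0.82 = 3.280
  c=5: 5 × 0.76 = 3.800
  c=6: 6 × 0.68 = 4.080
  c=7: 7 × 0.61 = 4.270
  c=8: 8 × 0.57 = 4.560
  c=9: 9 × 0.52 = 4.680
  c=10: 10 × 0.43 = 4.300
Maximum at c = 9 (4.680 surviving chicks).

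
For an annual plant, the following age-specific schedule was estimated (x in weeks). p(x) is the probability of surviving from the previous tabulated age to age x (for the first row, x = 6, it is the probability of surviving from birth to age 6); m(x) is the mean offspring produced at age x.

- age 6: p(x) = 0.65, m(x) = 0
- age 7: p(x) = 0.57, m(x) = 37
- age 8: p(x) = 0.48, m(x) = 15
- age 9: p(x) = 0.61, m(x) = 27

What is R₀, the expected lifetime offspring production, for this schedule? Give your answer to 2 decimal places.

19.31

Survivorship from birth: l_x = p_6·p_7·…·p_x.
  l_6 = 0.65000
  l_7 = 0.37050
  l_8 = 0.17784
  l_9 = 0.10848
R₀ = Σ l_x m(x):
  age 6: 0.65000 × 0 = 0.0000
  age 7: 0.37050 × 37 = 13.7085
  age 8: 0.17784 × 15 = 2.6676
  age 9: 0.10848 × 27 = 2.9290
R₀ = 0.0000 + 13.7085 + 2.6676 + 2.9290 = 19.3051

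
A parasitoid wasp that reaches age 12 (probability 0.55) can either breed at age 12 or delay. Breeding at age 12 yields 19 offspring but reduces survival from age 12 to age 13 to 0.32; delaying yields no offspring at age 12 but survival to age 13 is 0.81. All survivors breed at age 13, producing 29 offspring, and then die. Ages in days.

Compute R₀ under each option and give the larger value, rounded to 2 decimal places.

breed at age 12: R₀ = 0.55 × (19 + 0.32 × 29) = 0.55 × 28.2800 = 15.5540
delay to age 13: R₀ = 0.55 × (0.81 × 29) = 0.55 × 23.4900 = 12.9195
Higher: breed at age 12 (15.5540).

15.55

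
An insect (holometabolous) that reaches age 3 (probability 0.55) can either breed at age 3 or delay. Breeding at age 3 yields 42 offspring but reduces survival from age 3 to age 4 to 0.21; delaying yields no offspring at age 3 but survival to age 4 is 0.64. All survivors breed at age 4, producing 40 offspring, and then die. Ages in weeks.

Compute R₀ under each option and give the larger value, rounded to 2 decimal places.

27.72

breed at age 3: R₀ = 0.55 × (42 + 0.21 × 40) = 0.55 × 50.4000 = 27.7200
delay to age 4: R₀ = 0.55 × (0.64 × 40) = 0.55 × 25.6000 = 14.0800
Higher: breed at age 3 (27.7200).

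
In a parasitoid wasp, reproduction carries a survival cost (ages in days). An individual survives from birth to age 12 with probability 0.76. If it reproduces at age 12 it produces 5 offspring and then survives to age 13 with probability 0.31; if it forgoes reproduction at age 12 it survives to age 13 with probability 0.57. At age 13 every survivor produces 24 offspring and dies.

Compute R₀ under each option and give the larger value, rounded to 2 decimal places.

breed at age 12: R₀ = 0.76 × (5 + 0.31 × 24) = 0.76 × 12.4400 = 9.4544
delay to age 13: R₀ = 0.76 × (0.57 × 24) = 0.76 × 13.6800 = 10.3968
Higher: delay to age 13 (10.3968).

10.40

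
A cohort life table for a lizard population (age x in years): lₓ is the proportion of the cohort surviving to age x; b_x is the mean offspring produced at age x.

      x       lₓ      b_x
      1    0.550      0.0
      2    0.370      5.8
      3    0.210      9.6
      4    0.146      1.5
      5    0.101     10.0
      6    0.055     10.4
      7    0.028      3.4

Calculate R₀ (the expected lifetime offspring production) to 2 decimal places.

R₀ = Σ lₓ b_x:
  age 1: 0.550 × 0.0 = 0.0000
  age 2: 0.370 × 5.8 = 2.1460
  age 3: 0.210 × 9.6 = 2.0160
  age 4: 0.146 × 1.5 = 0.2190
  age 5: 0.101 × 10.0 = 1.0100
  age 6: 0.055 × 10.4 = 0.5720
  age 7: 0.028 × 3.4 = 0.0952
R₀ = 0.0000 + 2.1460 + 2.0160 + 0.2190 + 1.0100 + 0.5720 + 0.0952 = 6.0582

6.06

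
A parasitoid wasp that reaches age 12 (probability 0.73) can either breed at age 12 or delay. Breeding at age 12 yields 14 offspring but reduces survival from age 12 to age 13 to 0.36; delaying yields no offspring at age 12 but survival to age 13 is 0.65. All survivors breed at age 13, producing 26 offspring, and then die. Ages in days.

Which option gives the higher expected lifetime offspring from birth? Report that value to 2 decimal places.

17.05

breed at age 12: R₀ = 0.73 × (14 + 0.36 × 26) = 0.73 × 23.3600 = 17.0528
delay to age 13: R₀ = 0.73 × (0.65 × 26) = 0.73 × 16.9000 = 12.3370
Higher: breed at age 12 (17.0528).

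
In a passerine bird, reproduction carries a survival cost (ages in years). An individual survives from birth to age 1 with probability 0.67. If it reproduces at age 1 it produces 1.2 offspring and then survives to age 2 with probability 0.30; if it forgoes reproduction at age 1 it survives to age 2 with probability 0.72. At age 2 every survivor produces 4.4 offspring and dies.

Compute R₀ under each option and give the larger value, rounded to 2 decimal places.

2.12

breed at age 1: R₀ = 0.67 × (1.2 + 0.30 × 4.4) = 0.67 × 2.5200 = 1.6884
delay to age 2: R₀ = 0.67 × (0.72 × 4.4) = 0.67 × 3.1680 = 2.1226
Higher: delay to age 2 (2.1226).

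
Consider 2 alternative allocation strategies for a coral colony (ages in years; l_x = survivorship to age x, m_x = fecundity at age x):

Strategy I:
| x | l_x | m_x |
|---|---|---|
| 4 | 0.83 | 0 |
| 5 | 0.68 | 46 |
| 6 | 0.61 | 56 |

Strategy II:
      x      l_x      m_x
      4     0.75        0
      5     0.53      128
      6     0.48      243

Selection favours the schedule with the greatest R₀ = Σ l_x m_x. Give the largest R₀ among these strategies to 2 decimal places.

Strategy I: R₀ = 0.83×0 + 0.68×46 + 0.61×56 = 65.4400
Strategy II: R₀ = 0.75×0 + 0.53×128 + 0.48×243 = 184.4800
Highest R₀: strategy II with 184.4800.

184.48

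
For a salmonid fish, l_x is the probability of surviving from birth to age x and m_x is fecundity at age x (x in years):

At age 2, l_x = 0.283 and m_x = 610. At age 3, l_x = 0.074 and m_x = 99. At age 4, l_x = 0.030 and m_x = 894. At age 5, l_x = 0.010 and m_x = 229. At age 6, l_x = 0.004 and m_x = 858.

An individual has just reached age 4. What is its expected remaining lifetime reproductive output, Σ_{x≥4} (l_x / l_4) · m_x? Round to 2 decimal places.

1084.73

l_4 = 0.030. Conditional survival from age 4 to x is l_x / l_4.
  x=4: (0.030/0.030) × 894 = 894.0000
  x=5: (0.010/0.030) × 229 = 76.3333
  x=6: (0.004/0.030) × 858 = 114.4000
Sum = 894.0000 + 76.3333 + 114.4000 = 1084.7333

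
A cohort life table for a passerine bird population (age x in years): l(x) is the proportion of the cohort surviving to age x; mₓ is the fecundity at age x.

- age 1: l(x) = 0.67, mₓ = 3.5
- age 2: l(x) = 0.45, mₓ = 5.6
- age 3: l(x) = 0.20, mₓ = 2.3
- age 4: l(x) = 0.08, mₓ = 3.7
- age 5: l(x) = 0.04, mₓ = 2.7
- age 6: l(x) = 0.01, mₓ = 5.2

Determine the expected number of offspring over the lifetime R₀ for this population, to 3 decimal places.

5.781

R₀ = Σ l(x) mₓ:
  age 1: 0.67 × 3.5 = 2.3450
  age 2: 0.45 × 5.6 = 2.5200
  age 3: 0.20 × 2.3 = 0.4600
  age 4: 0.08 × 3.7 = 0.2960
  age 5: 0.04 × 2.7 = 0.1080
  age 6: 0.01 × 5.2 = 0.0520
R₀ = 2.3450 + 2.5200 + 0.4600 + 0.2960 + 0.1080 + 0.0520 = 5.7810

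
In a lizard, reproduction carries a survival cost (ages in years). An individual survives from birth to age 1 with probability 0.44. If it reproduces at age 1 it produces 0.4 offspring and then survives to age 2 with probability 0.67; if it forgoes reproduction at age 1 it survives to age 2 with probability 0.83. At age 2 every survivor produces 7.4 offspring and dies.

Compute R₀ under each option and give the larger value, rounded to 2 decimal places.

2.70

breed at age 1: R₀ = 0.44 × (0.4 + 0.67 × 7.4) = 0.44 × 5.3580 = 2.3575
delay to age 2: R₀ = 0.44 × (0.83 × 7.4) = 0.44 × 6.1420 = 2.7025
Higher: delay to age 2 (2.7025).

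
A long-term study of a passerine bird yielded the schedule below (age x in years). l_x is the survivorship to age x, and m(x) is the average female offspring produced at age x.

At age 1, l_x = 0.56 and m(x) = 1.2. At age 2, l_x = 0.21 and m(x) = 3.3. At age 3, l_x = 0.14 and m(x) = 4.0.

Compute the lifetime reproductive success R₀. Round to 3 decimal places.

R₀ = Σ l_x m(x):
  age 1: 0.56 × 1.2 = 0.6720
  age 2: 0.21 × 3.3 = 0.6930
  age 3: 0.14 × 4.0 = 0.5600
R₀ = 0.6720 + 0.6930 + 0.5600 = 1.9250

1.925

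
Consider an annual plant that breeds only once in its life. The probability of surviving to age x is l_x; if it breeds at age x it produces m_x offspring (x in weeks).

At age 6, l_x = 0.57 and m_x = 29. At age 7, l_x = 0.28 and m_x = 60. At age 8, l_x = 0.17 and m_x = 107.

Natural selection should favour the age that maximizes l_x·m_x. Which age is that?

Expected offspring if breeding at age x = l_x × m_x:
  age 6: 0.57 × 29 = 16.530
  age 7: 0.28 × 60 = 16.800
  age 8: 0.17 × 107 = 18.190
Maximum at age 8 (18.190).

8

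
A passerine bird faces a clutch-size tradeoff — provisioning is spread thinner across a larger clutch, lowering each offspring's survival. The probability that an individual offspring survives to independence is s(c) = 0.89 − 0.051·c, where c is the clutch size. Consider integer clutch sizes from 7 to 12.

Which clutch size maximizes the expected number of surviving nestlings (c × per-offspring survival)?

9

Expected surviving nestlings = c × s(c):
  c=7: 7 × 0.533 = 3.731
  c=8: 8 × 0.482 = 3.856
  c=9: 9 × 0.431 = 3.879
  c=10: 10 × 0.380 = 3.800
  c=11: 11 × 0.329 = 3.619
  c=12: 12 × 0.278 = 3.336
Maximum at c = 9 (3.879 surviving nestlings).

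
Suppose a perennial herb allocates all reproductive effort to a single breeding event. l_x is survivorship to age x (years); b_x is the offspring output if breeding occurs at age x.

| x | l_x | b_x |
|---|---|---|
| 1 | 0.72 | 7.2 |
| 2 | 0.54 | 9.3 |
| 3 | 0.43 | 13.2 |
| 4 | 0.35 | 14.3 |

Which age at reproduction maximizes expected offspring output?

Expected offspring if breeding at age x = l_x × b_x:
  age 1: 0.72 × 7.2 = 5.184
  age 2: 0.54 × 9.3 = 5.022
  age 3: 0.43 × 13.2 = 5.676
  age 4: 0.35 × 14.3 = 5.005
Maximum at age 3 (5.676).

3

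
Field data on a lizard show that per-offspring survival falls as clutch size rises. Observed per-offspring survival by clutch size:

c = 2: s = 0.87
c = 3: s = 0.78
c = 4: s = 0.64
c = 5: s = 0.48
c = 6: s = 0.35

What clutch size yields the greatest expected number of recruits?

Expected recruits = c × s(c):
  c=2: 2 × 0.87 = 1.740
  c=3: 3 × 0.78 = 2.340
  c=4: 4 × 0.64 = 2.560
  c=5: 5 × 0.48 = 2.400
  c=6: 6 × 0.35 = 2.100
Maximum at c = 4 (2.560 recruits).

4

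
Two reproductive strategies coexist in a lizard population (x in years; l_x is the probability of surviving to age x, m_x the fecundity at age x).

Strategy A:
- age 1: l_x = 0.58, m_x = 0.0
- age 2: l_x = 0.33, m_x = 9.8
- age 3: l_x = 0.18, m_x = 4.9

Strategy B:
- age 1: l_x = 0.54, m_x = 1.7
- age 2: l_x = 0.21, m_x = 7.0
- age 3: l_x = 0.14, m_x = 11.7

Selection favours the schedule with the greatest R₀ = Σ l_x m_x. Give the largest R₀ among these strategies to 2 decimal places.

4.12

Strategy A: R₀ = 0.58×0.0 + 0.33×9.8 + 0.18×4.9 = 4.1160
Strategy B: R₀ = 0.54×1.7 + 0.21×7.0 + 0.14×11.7 = 4.0260
Highest R₀: strategy A with 4.1160.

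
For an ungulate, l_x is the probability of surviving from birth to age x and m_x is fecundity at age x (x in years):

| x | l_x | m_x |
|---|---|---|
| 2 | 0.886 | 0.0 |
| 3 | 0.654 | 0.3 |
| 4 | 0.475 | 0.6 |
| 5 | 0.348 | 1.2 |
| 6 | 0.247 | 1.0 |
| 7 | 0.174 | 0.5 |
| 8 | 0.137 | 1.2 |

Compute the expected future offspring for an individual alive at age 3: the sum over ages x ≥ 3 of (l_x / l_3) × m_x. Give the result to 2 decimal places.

2.14

l_3 = 0.654. Conditional survival from age 3 to x is l_x / l_3.
  x=3: (0.654/0.654) × 0.3 = 0.3000
  x=4: (0.475/0.654) × 0.6 = 0.4358
  x=5: (0.348/0.654) × 1.2 = 0.6385
  x=6: (0.247/0.654) × 1.0 = 0.3777
  x=7: (0.174/0.654) × 0.5 = 0.1330
  x=8: (0.137/0.654) × 1.2 = 0.2514
Sum = 0.3000 + 0.4358 + 0.6385 + 0.3777 + 0.1330 + 0.2514 = 2.1364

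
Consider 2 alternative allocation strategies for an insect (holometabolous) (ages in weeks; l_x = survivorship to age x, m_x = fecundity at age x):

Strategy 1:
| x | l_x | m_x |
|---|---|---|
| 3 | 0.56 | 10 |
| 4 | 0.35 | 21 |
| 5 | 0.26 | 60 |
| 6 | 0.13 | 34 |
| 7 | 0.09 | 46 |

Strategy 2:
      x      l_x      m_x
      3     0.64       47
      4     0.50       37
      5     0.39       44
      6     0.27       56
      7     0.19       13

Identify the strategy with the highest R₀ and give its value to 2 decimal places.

83.33

Strategy 1: R₀ = 0.56×10 + 0.35×21 + 0.26×60 + 0.13×34 + 0.09×46 = 37.1100
Strategy 2: R₀ = 0.64×47 + 0.50×37 + 0.39×44 + 0.27×56 + 0.19×13 = 83.3300
Highest R₀: strategy 2 with 83.3300.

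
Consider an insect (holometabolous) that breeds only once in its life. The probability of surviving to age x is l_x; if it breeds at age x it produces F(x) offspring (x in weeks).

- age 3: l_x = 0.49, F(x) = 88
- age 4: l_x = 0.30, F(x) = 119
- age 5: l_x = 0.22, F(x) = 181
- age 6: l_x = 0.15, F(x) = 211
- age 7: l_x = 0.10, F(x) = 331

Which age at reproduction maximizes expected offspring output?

Expected offspring if breeding at age x = l_x × F(x):
  age 3: 0.49 × 88 = 43.120
  age 4: 0.30 × 119 = 35.700
  age 5: 0.22 × 181 = 39.820
  age 6: 0.15 × 211 = 31.650
  age 7: 0.10 × 331 = 33.100
Maximum at age 3 (43.120).

3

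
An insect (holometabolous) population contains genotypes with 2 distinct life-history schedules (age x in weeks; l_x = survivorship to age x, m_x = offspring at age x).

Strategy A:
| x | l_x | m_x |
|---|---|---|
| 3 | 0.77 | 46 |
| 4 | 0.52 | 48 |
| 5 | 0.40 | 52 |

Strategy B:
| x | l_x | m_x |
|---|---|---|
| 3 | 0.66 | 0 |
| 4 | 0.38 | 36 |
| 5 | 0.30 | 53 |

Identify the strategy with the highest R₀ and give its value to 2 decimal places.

Strategy A: R₀ = 0.77×46 + 0.52×48 + 0.40×52 = 81.1800
Strategy B: R₀ = 0.66×0 + 0.38×36 + 0.30×53 = 29.5800
Highest R₀: strategy A with 81.1800.

81.18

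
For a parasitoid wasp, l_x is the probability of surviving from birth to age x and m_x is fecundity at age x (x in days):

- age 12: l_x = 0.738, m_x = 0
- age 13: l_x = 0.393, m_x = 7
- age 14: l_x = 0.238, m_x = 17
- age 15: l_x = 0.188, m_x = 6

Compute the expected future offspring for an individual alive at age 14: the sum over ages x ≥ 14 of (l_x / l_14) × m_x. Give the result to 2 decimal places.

21.74

l_14 = 0.238. Conditional survival from age 14 to x is l_x / l_14.
  x=14: (0.238/0.238) × 17 = 17.0000
  x=15: (0.188/0.238) × 6 = 4.7395
Sum = 17.0000 + 4.7395 = 21.7395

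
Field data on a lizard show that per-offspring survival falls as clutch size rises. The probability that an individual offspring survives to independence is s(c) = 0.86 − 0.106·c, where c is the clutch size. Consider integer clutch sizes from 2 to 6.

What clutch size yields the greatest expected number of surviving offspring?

Expected surviving offspring = c × s(c):
  c=2: 2 × 0.648 = 1.296
  c=3: 3 × 0.542 = 1.626
  c=4: 4 × 0.436 = 1.744
  c=5: 5 × 0.330 = 1.650
  c=6: 6 × 0.224 = 1.344
Maximum at c = 4 (1.744 surviving offspring).

4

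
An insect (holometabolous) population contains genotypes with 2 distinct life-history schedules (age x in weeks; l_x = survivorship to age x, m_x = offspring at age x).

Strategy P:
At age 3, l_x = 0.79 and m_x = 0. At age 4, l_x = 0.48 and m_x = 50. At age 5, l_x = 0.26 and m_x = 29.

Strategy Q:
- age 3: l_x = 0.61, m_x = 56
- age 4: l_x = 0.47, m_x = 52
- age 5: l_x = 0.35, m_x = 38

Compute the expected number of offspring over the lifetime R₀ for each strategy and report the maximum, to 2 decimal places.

Strategy P: R₀ = 0.79×0 + 0.48×50 + 0.26×29 = 31.5400
Strategy Q: R₀ = 0.61×56 + 0.47×52 + 0.35×38 = 71.9000
Highest R₀: strategy Q with 71.9000.

71.90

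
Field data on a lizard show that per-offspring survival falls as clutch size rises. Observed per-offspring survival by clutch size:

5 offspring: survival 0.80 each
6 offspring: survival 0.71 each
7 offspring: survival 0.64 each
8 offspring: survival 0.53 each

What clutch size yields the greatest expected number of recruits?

7

Expected recruits = c × s(c):
  c=5: 5 × 0.80 = 4.000
  c=6: 6 × 0.71 = 4.260
  c=7: 7 × 0.64 = 4.480
  c=8: 8 × 0.53 = 4.240
Maximum at c = 7 (4.480 recruits).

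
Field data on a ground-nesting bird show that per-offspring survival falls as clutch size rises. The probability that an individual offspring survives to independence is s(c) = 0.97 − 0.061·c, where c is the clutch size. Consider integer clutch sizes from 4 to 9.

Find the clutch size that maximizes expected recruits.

8

Expected recruits = c × s(c):
  c=4: 4 × 0.726 = 2.904
  c=5: 5 × 0.665 = 3.325
  c=6: 6 × 0.604 = 3.624
  c=7: 7 × 0.543 = 3.801
  c=8: 8 × 0.482 = 3.856
  c=9: 9 × 0.421 = 3.789
Maximum at c = 8 (3.856 recruits).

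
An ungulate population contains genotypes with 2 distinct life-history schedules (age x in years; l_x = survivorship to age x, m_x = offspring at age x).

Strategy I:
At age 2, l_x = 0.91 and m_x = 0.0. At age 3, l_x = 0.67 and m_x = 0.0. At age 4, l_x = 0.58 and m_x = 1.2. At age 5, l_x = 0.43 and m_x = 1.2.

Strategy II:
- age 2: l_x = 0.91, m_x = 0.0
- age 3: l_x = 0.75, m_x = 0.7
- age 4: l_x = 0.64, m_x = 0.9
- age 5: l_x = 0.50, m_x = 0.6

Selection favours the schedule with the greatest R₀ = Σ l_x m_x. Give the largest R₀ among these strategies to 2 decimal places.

1.40

Strategy I: R₀ = 0.91×0.0 + 0.67×0.0 + 0.58×1.2 + 0.43×1.2 = 1.2120
Strategy II: R₀ = 0.91×0.0 + 0.75×0.7 + 0.64×0.9 + 0.50×0.6 = 1.4010
Highest R₀: strategy II with 1.4010.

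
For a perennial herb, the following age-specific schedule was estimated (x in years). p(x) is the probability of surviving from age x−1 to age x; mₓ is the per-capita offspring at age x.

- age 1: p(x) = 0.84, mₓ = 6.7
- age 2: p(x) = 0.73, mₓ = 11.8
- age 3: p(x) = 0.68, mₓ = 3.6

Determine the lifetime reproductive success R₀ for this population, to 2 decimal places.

14.36

Survivorship from birth: l_x = p_1·p_2·…·p_x.
  l_1 = 0.84000
  l_2 = 0.61320
  l_3 = 0.41698
R₀ = Σ l_x mₓ:
  age 1: 0.84000 × 6.7 = 5.6280
  age 2: 0.61320 × 11.8 = 7.2358
  age 3: 0.41698 × 3.6 = 1.5011
R₀ = 5.6280 + 7.2358 + 1.5011 = 14.3649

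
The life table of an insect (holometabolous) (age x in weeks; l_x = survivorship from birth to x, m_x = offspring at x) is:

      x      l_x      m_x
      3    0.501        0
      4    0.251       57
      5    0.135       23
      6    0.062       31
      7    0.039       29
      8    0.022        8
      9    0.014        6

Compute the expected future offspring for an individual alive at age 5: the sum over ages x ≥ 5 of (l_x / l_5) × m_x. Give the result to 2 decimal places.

47.54

l_5 = 0.135. Conditional survival from age 5 to x is l_x / l_5.
  x=5: (0.135/0.135) × 23 = 23.0000
  x=6: (0.062/0.135) × 31 = 14.2370
  x=7: (0.039/0.135) × 29 = 8.3778
  x=8: (0.022/0.135) × 8 = 1.3037
  x=9: (0.014/0.135) × 6 = 0.6222
Sum = 23.0000 + 14.2370 + 8.3778 + 1.3037 + 0.6222 = 47.5407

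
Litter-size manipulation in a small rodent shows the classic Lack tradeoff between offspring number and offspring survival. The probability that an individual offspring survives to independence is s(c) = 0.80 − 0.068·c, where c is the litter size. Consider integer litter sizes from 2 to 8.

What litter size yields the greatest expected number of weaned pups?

6

Expected weaned pups = c × s(c):
  c=2: 2 × 0.664 = 1.328
  c=3: 3 × 0.596 = 1.788
  c=4: 4 × 0.528 = 2.112
  c=5: 5 × 0.460 = 2.300
  c=6: 6 × 0.392 = 2.352
  c=7: 7 × 0.324 = 2.268
  c=8: 8 × 0.256 = 2.048
Maximum at c = 6 (2.352 weaned pups).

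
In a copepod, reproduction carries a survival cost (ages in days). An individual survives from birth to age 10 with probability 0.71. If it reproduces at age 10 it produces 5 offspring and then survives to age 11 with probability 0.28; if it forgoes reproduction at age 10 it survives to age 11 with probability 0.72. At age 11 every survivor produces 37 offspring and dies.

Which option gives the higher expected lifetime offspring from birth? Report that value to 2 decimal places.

breed at age 10: R₀ = 0.71 × (5 + 0.28 × 37) = 0.71 × 15.3600 = 10.9056
delay to age 11: R₀ = 0.71 × (0.72 × 37) = 0.71 × 26.6400 = 18.9144
Higher: delay to age 11 (18.9144).

18.91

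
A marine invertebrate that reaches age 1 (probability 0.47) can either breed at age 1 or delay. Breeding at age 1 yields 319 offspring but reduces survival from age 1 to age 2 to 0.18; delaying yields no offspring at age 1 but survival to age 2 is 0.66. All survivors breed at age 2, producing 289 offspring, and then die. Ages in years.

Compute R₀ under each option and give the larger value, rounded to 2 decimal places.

174.38

breed at age 1: R₀ = 0.47 × (319 + 0.18 × 289) = 0.47 × 371.0200 = 174.3794
delay to age 2: R₀ = 0.47 × (0.66 × 289) = 0.47 × 190.7400 = 89.6478
Higher: breed at age 1 (174.3794).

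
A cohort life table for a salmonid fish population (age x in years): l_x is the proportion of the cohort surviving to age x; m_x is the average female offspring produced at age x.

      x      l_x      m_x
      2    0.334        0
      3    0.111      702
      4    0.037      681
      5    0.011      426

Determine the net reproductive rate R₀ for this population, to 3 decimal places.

107.805

R₀ = Σ l_x m_x:
  age 2: 0.334 × 0 = 0.0000
  age 3: 0.111 × 702 = 77.9220
  age 4: 0.037 × 681 = 25.1970
  age 5: 0.011 × 426 = 4.6860
R₀ = 0.0000 + 77.9220 + 25.1970 + 4.6860 = 107.8050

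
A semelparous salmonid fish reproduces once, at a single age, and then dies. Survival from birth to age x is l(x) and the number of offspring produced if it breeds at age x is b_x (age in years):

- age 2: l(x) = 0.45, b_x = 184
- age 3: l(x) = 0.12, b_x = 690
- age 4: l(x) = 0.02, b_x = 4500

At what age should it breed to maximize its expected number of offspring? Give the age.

Expected offspring if breeding at age x = l(x) × b_x:
  age 2: 0.45 × 184 = 82.800
  age 3: 0.12 × 690 = 82.800
  age 4: 0.02 × 4500 = 90.000
Maximum at age 4 (90.000).

4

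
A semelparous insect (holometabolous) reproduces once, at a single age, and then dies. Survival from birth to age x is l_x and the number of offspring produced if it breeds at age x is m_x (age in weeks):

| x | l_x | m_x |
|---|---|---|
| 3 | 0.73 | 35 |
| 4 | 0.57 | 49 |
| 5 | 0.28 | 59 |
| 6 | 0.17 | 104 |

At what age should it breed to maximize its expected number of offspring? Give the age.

4

Expected offspring if breeding at age x = l_x × m_x:
  age 3: 0.73 × 35 = 25.550
  age 4: 0.57 × 49 = 27.930
  age 5: 0.28 × 59 = 16.520
  age 6: 0.17 × 104 = 17.680
Maximum at age 4 (27.930).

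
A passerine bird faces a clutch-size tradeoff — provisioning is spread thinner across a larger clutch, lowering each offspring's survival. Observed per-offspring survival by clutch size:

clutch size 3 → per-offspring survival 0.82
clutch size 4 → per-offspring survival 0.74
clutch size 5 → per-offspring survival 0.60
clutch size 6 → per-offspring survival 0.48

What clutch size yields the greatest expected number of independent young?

5

Expected independent young = c × s(c):
  c=3: 3 × 0.82 = 2.460
  c=4: 4 × 0.74 = 2.960
  c=5: 5 × 0.60 = 3.000
  c=6: 6 × 0.48 = 2.880
Maximum at c = 5 (3.000 independent young).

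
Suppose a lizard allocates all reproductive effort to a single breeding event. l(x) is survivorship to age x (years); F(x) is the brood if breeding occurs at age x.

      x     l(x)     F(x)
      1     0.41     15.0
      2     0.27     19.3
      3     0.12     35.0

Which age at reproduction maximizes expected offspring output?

Expected offspring if breeding at age x = l(x) × F(x):
  age 1: 0.41 × 15.0 = 6.150
  age 2: 0.27 × 19.3 = 5.211
  age 3: 0.12 × 35.0 = 4.200
Maximum at age 1 (6.150).

1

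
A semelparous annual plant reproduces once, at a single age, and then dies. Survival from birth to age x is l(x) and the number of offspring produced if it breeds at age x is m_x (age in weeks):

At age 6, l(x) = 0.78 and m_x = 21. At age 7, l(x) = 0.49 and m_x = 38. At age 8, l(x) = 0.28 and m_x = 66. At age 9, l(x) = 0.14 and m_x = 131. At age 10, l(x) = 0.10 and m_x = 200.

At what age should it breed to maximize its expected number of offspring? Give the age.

Expected offspring if breeding at age x = l(x) × m_x:
  age 6: 0.78 × 21 = 16.380
  age 7: 0.49 × 38 = 18.620
  age 8: 0.28 × 66 = 18.480
  age 9: 0.14 × 131 = 18.340
  age 10: 0.10 × 200 = 20.000
Maximum at age 10 (20.000).

10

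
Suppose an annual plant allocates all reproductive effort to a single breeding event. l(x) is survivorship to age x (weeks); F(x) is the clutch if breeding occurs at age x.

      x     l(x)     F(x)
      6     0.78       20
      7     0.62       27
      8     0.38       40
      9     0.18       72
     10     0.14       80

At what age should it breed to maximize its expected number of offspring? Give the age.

7

Expected offspring if breeding at age x = l(x) × F(x):
  age 6: 0.78 × 20 = 15.600
  age 7: 0.62 × 27 = 16.740
  age 8: 0.38 × 40 = 15.200
  age 9: 0.18 × 72 = 12.960
  age 10: 0.14 × 80 = 11.200
Maximum at age 7 (16.740).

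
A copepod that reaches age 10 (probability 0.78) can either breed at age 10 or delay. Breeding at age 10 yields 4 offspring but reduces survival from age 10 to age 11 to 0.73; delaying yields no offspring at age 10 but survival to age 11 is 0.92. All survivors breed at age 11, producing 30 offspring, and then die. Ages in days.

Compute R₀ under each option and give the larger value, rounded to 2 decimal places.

breed at age 10: R₀ = 0.78 × (4 + 0.73 × 30) = 0.78 × 25.9000 = 20.2020
delay to age 11: R₀ = 0.78 × (0.92 × 30) = 0.78 × 27.6000 = 21.5280
Higher: delay to age 11 (21.5280).

21.53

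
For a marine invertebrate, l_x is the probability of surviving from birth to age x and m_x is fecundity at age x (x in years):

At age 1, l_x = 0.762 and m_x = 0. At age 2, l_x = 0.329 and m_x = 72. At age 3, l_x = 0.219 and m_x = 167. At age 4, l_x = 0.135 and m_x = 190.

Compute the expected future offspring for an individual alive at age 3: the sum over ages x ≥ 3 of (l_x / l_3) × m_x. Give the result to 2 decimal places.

l_3 = 0.219. Conditional survival from age 3 to x is l_x / l_3.
  x=3: (0.219/0.219) × 167 = 167.0000
  x=4: (0.135/0.219) × 190 = 117.1233
Sum = 167.0000 + 117.1233 = 284.1233

284.12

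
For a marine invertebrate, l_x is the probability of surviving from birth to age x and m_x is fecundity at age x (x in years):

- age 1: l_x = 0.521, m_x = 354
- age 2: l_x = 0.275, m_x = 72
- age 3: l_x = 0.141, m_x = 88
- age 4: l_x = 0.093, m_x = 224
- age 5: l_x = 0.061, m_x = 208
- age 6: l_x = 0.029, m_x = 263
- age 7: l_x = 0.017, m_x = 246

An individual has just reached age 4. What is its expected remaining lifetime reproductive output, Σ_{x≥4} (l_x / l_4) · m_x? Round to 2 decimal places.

487.41

l_4 = 0.093. Conditional survival from age 4 to x is l_x / l_4.
  x=4: (0.093/0.093) × 224 = 224.0000
  x=5: (0.061/0.093) × 208 = 136.4301
  x=6: (0.029/0.093) × 263 = 82.0108
  x=7: (0.017/0.093) × 246 = 44.9677
Sum = 224.0000 + 136.4301 + 82.0108 + 44.9677 = 487.4086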